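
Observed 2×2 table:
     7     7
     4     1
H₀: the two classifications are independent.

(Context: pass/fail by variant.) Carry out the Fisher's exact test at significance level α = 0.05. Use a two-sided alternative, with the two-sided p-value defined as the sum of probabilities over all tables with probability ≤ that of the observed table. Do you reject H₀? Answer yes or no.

Margins: r₁=14, r₂=5, c₁=11, c₂=8, n=19
p_obs = C(14,7)·C(5,4)/C(19,11); sum pmf over tables with pmf ≤ p_obs
p-value (two-sided) = 0.33781
At α=0.05: p ≥ α → fail to reject H₀

reject H₀: no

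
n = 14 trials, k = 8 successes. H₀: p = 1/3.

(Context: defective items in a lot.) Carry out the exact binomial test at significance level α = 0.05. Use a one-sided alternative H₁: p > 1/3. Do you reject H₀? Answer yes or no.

reject H₀: no

Exact binomial: n=14, k=8, p₀=1/3=0.3333
P(X≥8) from Σ C(n,i)·p₀^i·(1−p₀)^(n−i)
p-value (one-sided, H₁ greater) = 0.05762
At α=0.05: p ≥ α → fail to reject H₀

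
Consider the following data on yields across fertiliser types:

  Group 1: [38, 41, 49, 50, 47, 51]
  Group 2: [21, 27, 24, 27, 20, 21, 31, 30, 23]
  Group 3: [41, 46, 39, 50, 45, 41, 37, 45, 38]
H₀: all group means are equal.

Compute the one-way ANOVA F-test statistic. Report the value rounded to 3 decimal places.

test statistic = 51.895

Group means [46.00, 24.89, 42.44], grand mean 36.750
SSB = Σnᵢ(x̄ᵢ−x̄)² = 2071.389; SSW = ΣΣ(x−x̄ᵢ)² = 419.111
MSB = 2071.389/2 = 1035.6944; MSW = 419.111/21 = 19.9577
F = MSB/MSW = 51.8946
df = (2, 21)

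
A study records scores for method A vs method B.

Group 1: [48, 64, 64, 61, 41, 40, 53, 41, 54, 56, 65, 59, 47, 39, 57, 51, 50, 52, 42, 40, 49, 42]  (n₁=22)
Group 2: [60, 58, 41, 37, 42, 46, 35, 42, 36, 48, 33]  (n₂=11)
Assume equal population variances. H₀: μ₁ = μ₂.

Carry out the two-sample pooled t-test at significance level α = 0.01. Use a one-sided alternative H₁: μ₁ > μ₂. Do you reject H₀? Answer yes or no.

reject H₀: no

x̄₁=50.682, s₁=8.588, n₁=22
x̄₂=43.455, s₂=8.948, n₂=11
s_p² = [21·8.588² + 10·8.948²]/31 = 75.7903
SE = √(s_p²·(1/22+1/11)) = 3.2148
t = (50.682−43.455)/3.2148 = 2.2481
df = 31
p-value (one-sided, H₁ greater) = 0.01591
At α=0.01: p ≥ α → fail to reject H₀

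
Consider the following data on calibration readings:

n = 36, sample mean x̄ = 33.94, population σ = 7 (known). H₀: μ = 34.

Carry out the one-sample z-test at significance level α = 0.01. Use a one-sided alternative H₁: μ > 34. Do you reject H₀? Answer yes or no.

reject H₀: no

SE = σ/√n = 7/√36 = 1.1667
z = (x̄−μ₀)/SE = (33.94−34)/1.1667 = -0.0514
p-value (one-sided, H₁ greater) = 0.52051
At α=0.01: p ≥ α → fail to reject H₀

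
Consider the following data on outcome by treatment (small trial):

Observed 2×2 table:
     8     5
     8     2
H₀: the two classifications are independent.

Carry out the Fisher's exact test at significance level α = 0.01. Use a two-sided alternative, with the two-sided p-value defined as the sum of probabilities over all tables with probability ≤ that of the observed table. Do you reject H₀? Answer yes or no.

reject H₀: no

Margins: r₁=13, r₂=10, c₁=16, c₂=7, n=23
p_obs = C(13,8)·C(10,8)/C(23,16); sum pmf over tables with pmf ≤ p_obs
p-value (two-sided) = 0.40503
At α=0.01: p ≥ α → fail to reject H₀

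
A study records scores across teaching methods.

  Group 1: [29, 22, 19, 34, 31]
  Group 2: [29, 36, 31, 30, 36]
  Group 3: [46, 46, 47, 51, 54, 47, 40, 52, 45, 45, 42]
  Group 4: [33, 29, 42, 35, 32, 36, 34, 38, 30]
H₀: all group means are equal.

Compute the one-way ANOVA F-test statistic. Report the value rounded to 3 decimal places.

Group means [27.00, 32.40, 46.82, 34.33], grand mean 37.367
SSB = Σnᵢ(x̄ᵢ−x̄)² = 1726.130; SSW = ΣΣ(x−x̄ᵢ)² = 506.836
MSB = 1726.130/3 = 575.3768; MSW = 506.836/26 = 19.4937
F = MSB/MSW = 29.5160
df = (3, 26)

test statistic = 29.516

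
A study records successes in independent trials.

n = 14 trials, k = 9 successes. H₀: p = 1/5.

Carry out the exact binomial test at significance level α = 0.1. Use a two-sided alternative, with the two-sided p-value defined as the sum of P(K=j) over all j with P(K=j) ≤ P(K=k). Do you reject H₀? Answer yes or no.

reject H₀: yes

Exact binomial: n=14, k=9, p₀=1/5=0.2000
P(X=j) = C(n,j)·p₀^j·(1−p₀)^(n−j); p = Σ P(X=j) over j with P(X=j) ≤ P(X=9)
p-value (two-sided) = 0.00038
At α=0.1: p < α → reject H₀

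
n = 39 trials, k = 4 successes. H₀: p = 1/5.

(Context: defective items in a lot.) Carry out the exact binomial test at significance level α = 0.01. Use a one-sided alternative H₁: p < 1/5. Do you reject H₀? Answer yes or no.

reject H₀: no

Exact binomial: n=39, k=4, p₀=1/5=0.2000
P(X≤4) from Σ C(n,i)·p₀^i·(1−p₀)^(n−i)
p-value (one-sided, H₁ less) = 0.08659
At α=0.01: p ≥ α → fail to reject H₀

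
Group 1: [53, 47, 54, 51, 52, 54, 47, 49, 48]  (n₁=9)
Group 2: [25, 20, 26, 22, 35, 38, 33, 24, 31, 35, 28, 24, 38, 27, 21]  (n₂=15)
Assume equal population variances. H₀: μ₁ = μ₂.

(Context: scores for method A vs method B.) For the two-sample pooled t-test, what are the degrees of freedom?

degrees of freedom = 22

df = n₁ + n₂ − 2 = 9 + 15 − 2 = 22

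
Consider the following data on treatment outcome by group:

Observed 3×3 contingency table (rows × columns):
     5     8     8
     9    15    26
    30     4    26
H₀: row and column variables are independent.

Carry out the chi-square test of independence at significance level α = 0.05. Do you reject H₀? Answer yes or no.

reject H₀: yes

Row totals [21, 50, 60], col totals [44, 27, 60], n=131
χ² = (5−7.05)²/7.05 + (8−4.33)²/4.33 + (8−9.62)²/9.62 + (9−16.79)²/16.79 + (15−10.31)²/10.31 + (26−22.90)²/22.90 + (30−20.15)²/20.15 + (4−12.37)²/12.37 + (26−27.48)²/27.48 = 20.7119
df = 4
p-value (upper-tail) = 0.00036
At α=0.05: p < α → reject H₀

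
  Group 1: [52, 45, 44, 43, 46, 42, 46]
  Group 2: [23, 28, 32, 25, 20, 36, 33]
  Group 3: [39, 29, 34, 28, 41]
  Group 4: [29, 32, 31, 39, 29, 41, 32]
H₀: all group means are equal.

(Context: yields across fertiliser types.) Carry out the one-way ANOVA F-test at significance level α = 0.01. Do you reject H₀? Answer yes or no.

Group means [45.43, 28.14, 34.20, 33.29], grand mean 35.346
SSB = Σnᵢ(x̄ᵢ−x̄)² = 1111.085; SSW = ΣΣ(x−x̄ᵢ)² = 538.800
MSB = 1111.085/3 = 370.3615; MSW = 538.800/22 = 24.4909
F = MSB/MSW = 15.1224
df = (3, 22)
p-value (upper-tail) = 0.00001
At α=0.01: p < α → reject H₀

reject H₀: yes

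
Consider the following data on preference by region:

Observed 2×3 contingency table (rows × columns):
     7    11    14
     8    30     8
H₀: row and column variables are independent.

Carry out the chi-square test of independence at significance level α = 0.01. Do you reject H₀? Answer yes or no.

Row totals [32, 46], col totals [15, 41, 22], n=78
χ² = (7−6.15)²/6.15 + (11−16.82)²/16.82 + (14−9.03)²/9.03 + (8−8.85)²/8.85 + (30−24.18)²/24.18 + (8−12.97)²/12.97 = 8.2612
df = 2
p-value (upper-tail) = 0.01607
At α=0.01: p ≥ α → fail to reject H₀

reject H₀: no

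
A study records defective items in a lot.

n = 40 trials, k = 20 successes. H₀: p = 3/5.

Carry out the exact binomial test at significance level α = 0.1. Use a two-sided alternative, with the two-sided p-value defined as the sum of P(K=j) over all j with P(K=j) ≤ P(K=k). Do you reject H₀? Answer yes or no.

Exact binomial: n=40, k=20, p₀=3/5=0.6000
P(X=j) = C(n,j)·p₀^j·(1−p₀)^(n−j); p = Σ P(X=j) over j with P(X=j) ≤ P(X=20)
p-value (two-sided) = 0.20072
At α=0.1: p ≥ α → fail to reject H₀

reject H₀: no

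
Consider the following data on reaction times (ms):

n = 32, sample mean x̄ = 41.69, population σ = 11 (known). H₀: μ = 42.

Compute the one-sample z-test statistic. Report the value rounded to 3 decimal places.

SE = σ/√n = 11/√32 = 1.9445
z = (x̄−μ₀)/SE = (41.69−42)/1.9445 = -0.1594

test statistic = -0.159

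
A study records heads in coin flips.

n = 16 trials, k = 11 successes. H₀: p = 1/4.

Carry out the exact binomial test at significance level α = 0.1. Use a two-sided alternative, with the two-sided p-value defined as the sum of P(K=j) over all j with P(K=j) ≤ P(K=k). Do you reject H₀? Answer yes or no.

reject H₀: yes

Exact binomial: n=16, k=11, p₀=1/4=0.2500
P(X=j) = C(n,j)·p₀^j·(1−p₀)^(n−j); p = Σ P(X=j) over j with P(X=j) ≤ P(X=11)
p-value (two-sided) = 0.00029
At α=0.1: p < α → reject H₀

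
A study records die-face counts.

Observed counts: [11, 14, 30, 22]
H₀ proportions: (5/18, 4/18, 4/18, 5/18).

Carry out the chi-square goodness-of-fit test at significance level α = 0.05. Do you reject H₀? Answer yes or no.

n = 77; E_i = n·p_i = [21.39, 17.11, 17.11, 21.39]
χ² = (11−21.39)²/21.39 + (14−17.11)²/17.11 + (30−17.11)²/17.11 + (22−21.39)²/21.39 = 15.3377
df = 3
p-value (upper-tail) = 0.00155
At α=0.05: p < α → reject H₀

reject H₀: yes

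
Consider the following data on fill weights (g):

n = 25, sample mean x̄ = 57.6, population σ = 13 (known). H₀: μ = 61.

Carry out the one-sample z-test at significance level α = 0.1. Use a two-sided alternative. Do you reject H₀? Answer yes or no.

reject H₀: no

SE = σ/√n = 13/√25 = 2.6000
z = (x̄−μ₀)/SE = (57.6−61)/2.6000 = -1.3077
p-value (two-sided) = 0.19098
At α=0.1: p ≥ α → fail to reject H₀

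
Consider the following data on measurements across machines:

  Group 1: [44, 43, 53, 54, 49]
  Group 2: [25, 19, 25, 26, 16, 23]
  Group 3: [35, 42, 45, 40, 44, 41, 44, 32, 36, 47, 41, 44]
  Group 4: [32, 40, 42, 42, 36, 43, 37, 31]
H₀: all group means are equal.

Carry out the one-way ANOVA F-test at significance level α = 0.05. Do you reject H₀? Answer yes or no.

Group means [48.60, 22.33, 40.92, 37.88], grand mean 37.774
SSB = Σnᵢ(x̄ᵢ−x̄)² = 2135.094; SSW = ΣΣ(x−x̄ᵢ)² = 554.325
MSB = 2135.094/3 = 711.6981; MSW = 554.325/27 = 20.5306
F = MSB/MSW = 34.6653
df = (3, 27)
p-value (upper-tail) = 0.00000
At α=0.05: p < α → reject H₀

reject H₀: yes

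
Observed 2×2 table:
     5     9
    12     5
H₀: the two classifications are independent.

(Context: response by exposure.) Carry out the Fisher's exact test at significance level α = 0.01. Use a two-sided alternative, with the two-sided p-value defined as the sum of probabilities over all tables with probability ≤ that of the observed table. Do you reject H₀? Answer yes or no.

reject H₀: no

Margins: r₁=14, r₂=17, c₁=17, c₂=14, n=31
p_obs = C(14,5)·C(17,12)/C(31,17); sum pmf over tables with pmf ≤ p_obs
p-value (two-sided) = 0.07592
At α=0.01: p ≥ α → fail to reject H₀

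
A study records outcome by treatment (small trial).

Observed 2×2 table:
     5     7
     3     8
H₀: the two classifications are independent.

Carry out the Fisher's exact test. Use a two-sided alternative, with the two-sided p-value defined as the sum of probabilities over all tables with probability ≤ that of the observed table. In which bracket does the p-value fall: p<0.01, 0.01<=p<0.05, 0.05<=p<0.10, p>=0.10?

Margins: r₁=12, r₂=11, c₁=8, c₂=15, n=23
p_obs = C(12,5)·C(11,3)/C(23,8); sum pmf over tables with pmf ≤ p_obs
p-value (two-sided) = 0.66685
→ bracket: p>=0.10

p-value bracket: p>=0.10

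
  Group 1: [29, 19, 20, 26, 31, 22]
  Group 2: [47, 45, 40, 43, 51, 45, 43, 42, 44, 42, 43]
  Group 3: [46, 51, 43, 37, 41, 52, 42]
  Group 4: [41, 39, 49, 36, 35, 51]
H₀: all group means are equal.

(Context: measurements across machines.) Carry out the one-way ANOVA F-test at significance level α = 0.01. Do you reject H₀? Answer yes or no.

Group means [24.50, 44.09, 44.57, 41.83], grand mean 39.833
SSB = Σnᵢ(x̄ᵢ−x̄)² = 1791.210; SSW = ΣΣ(x−x̄ᵢ)² = 610.957
MSB = 1791.210/3 = 597.0700; MSW = 610.957/26 = 23.4983
F = MSB/MSW = 25.4090
df = (3, 26)
p-value (upper-tail) = 0.00000
At α=0.01: p < α → reject H₀

reject H₀: yes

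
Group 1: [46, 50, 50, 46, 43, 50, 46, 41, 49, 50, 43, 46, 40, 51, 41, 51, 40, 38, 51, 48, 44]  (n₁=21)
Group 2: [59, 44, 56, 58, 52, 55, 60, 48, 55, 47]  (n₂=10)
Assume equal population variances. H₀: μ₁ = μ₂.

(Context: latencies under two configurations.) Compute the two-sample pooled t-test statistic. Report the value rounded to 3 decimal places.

test statistic = -4.191

x̄₁=45.905, s₁=4.242, n₁=21
x̄₂=53.400, s₂=5.461, n₂=10
s_p² = [20·4.242² + 9·5.461²]/29 = 21.6624
SE = √(s_p²·(1/21+1/10)) = 1.7882
t = (45.905−53.400)/1.7882 = -4.1914
df = 29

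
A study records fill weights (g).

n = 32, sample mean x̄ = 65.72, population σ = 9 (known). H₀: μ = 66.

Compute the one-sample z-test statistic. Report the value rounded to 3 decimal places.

test statistic = -0.176

SE = σ/√n = 9/√32 = 1.5910
z = (x̄−μ₀)/SE = (65.72−66)/1.5910 = -0.1760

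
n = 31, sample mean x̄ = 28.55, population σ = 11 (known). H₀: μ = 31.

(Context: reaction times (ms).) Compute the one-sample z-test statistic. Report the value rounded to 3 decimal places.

SE = σ/√n = 11/√31 = 1.9757
z = (x̄−μ₀)/SE = (28.55−31)/1.9757 = -1.2401

test statistic = -1.240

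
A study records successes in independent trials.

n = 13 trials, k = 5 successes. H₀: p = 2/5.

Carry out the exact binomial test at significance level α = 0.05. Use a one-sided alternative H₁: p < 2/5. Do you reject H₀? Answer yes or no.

Exact binomial: n=13, k=5, p₀=2/5=0.4000
P(X≤5) from Σ C(n,i)·p₀^i·(1−p₀)^(n−i)
p-value (one-sided, H₁ less) = 0.57440
At α=0.05: p ≥ α → fail to reject H₀

reject H₀: no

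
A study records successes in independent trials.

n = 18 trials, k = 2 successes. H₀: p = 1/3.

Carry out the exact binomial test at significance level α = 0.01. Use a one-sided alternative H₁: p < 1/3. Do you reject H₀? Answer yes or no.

Exact binomial: n=18, k=2, p₀=1/3=0.3333
P(X≤2) from Σ C(n,i)·p₀^i·(1−p₀)^(n−i)
p-value (one-sided, H₁ less) = 0.03265
At α=0.01: p ≥ α → fail to reject H₀

reject H₀: no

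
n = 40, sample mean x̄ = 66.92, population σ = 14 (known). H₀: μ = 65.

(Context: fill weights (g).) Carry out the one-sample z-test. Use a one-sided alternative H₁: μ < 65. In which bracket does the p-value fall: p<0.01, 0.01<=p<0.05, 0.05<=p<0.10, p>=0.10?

p-value bracket: p>=0.10

SE = σ/√n = 14/√40 = 2.2136
z = (x̄−μ₀)/SE = (66.92−65)/2.2136 = 0.8674
p-value (one-sided, H₁ less) = 0.80713
→ bracket: p>=0.10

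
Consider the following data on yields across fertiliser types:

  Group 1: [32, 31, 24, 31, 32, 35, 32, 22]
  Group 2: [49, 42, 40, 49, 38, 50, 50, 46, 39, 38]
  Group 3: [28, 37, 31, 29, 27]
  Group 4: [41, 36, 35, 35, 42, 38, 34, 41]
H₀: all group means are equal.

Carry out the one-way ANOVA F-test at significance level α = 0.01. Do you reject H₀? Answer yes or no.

Group means [29.88, 44.10, 30.40, 37.75], grand mean 36.581
SSB = Σnᵢ(x̄ᵢ−x̄)² = 1127.073; SSW = ΣΣ(x−x̄ᵢ)² = 516.475
MSB = 1127.073/3 = 375.6911; MSW = 516.475/27 = 19.1287
F = MSB/MSW = 19.6402
df = (3, 27)
p-value (upper-tail) = 0.00000
At α=0.01: p < α → reject H₀

reject H₀: yes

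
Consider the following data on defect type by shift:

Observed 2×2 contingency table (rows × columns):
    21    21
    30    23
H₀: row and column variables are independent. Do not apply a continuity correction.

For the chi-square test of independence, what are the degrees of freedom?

df = (r−1)(c−1) = (2−1)·(2−1) = 1

degrees of freedom = 1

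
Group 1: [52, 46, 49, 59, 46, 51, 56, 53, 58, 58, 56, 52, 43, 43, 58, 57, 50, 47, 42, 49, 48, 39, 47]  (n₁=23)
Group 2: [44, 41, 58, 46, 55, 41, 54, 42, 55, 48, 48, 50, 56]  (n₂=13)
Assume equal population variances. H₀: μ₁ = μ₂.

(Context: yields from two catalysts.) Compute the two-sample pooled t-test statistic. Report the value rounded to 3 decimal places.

x̄₁=50.391, s₁=5.829, n₁=23
x̄₂=49.077, s₂=6.062, n₂=13
s_p² = [22·5.829² + 12·6.062²]/34 = 34.9530
SE = √(s_p²·(1/23+1/13)) = 2.0514
t = (50.391−49.077)/2.0514 = 0.6407
df = 34

test statistic = 0.641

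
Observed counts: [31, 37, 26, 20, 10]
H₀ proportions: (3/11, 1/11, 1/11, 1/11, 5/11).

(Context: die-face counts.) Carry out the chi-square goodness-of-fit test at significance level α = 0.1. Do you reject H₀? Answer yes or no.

n = 124; E_i = n·p_i = [33.82, 11.27, 11.27, 11.27, 56.36]
χ² = (31−33.82)²/33.82 + (37−11.27)²/11.27 + (26−11.27)²/11.27 + (20−11.27)²/11.27 + (10−56.36)²/56.36 = 123.0860
df = 4
p-value (upper-tail) = 0.00000
At α=0.1: p < α → reject H₀

reject H₀: yes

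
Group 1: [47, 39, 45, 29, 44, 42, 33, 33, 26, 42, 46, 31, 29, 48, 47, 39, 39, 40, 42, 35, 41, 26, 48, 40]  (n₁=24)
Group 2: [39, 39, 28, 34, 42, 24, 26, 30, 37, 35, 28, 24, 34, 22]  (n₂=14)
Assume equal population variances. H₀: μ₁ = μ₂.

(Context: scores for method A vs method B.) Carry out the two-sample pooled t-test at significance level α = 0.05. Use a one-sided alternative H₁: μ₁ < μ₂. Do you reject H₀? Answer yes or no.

reject H₀: no

x̄₁=38.792, s₁=6.984, n₁=24
x̄₂=31.571, s₂=6.430, n₂=14
s_p² = [23·6.984² + 13·6.430²]/36 = 46.0941
SE = √(s_p²·(1/24+1/14)) = 2.2832
t = (38.792−31.571)/2.2832 = 3.1623
df = 36
p-value (one-sided, H₁ less) = 0.99841
At α=0.05: p ≥ α → fail to reject H₀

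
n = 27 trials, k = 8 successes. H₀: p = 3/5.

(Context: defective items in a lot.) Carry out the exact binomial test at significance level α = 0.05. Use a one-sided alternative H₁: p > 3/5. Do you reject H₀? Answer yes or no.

Exact binomial: n=27, k=8, p₀=3/5=0.6000
P(X≥8) from Σ C(n,i)·p₀^i·(1−p₀)^(n−i)
p-value (one-sided, H₁ greater) = 0.99965
At α=0.05: p ≥ α → fail to reject H₀

reject H₀: no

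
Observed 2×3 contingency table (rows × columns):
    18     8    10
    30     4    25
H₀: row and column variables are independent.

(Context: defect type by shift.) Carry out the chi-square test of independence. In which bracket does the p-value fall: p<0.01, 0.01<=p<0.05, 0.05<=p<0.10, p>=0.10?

p-value bracket: 0.05<=p<0.10

Row totals [36, 59], col totals [48, 12, 35], n=95
χ² = (18−18.19)²/18.19 + (8−4.55)²/4.55 + (10−13.26)²/13.26 + (30−29.81)²/29.81 + (4−7.45)²/7.45 + (25−21.74)²/21.74 = 5.5169
df = 2
p-value (upper-tail) = 0.06339
→ bracket: 0.05<=p<0.10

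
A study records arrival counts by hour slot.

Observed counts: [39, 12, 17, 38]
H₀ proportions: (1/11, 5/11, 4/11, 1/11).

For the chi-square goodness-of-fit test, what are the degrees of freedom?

degrees of freedom = 3

df = k − 1 = 4 − 1 = 3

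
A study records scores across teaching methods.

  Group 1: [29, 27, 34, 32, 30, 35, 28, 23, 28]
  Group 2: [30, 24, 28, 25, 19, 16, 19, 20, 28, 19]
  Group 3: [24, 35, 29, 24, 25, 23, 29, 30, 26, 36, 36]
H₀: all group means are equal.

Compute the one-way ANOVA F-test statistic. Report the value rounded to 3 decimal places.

test statistic = 6.482

Group means [29.56, 22.80, 28.82], grand mean 27.033
SSB = Σnᵢ(x̄ᵢ−x̄)² = 271.508; SSW = ΣΣ(x−x̄ᵢ)² = 565.459
MSB = 271.508/2 = 135.7540; MSW = 565.459/27 = 20.9429
F = MSB/MSW = 6.4821
df = (2, 27)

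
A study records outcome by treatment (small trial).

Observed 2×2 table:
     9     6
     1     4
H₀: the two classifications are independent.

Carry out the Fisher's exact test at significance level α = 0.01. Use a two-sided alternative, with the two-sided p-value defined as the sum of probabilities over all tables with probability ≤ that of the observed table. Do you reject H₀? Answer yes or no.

Margins: r₁=15, r₂=5, c₁=10, c₂=10, n=20
p_obs = C(15,9)·C(5,1)/C(20,10); sum pmf over tables with pmf ≤ p_obs
p-value (two-sided) = 0.30341
At α=0.01: p ≥ α → fail to reject H₀

reject H₀: no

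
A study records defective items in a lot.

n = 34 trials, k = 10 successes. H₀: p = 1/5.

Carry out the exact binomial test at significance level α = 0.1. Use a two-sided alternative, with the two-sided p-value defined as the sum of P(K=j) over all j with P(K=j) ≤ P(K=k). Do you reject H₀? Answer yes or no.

reject H₀: no

Exact binomial: n=34, k=10, p₀=1/5=0.2000
P(X=j) = C(n,j)·p₀^j·(1−p₀)^(n−j); p = Σ P(X=j) over j with P(X=j) ≤ P(X=10)
p-value (two-sided) = 0.19544
At α=0.1: p ≥ α → fail to reject H₀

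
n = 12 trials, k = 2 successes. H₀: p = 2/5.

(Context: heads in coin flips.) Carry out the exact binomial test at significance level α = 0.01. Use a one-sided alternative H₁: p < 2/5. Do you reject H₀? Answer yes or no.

reject H₀: no

Exact binomial: n=12, k=2, p₀=2/5=0.4000
P(X≤2) from Σ C(n,i)·p₀^i·(1−p₀)^(n−i)
p-value (one-sided, H₁ less) = 0.08344
At α=0.01: p ≥ α → fail to reject H₀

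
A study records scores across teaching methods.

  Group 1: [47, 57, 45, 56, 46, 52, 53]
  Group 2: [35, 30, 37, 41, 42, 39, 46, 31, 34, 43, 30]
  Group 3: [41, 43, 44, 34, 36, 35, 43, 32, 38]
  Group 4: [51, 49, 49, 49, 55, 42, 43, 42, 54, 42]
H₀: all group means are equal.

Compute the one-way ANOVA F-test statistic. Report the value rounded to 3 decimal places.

Group means [50.86, 37.09, 38.44, 47.60], grand mean 42.865
SSB = Σnᵢ(x̄ᵢ−x̄)² = 1213.936; SSW = ΣΣ(x−x̄ᵢ)² = 838.388
MSB = 1213.936/3 = 404.6453; MSW = 838.388/33 = 25.4057
F = MSB/MSW = 15.9273
df = (3, 33)

test statistic = 15.927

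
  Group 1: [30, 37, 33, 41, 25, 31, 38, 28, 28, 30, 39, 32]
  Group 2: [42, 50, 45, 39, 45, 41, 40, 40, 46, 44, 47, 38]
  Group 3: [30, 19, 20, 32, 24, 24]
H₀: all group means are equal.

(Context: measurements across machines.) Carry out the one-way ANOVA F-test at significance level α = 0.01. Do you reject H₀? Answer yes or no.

reject H₀: yes

Group means [32.67, 43.08, 24.83], grand mean 35.267
SSB = Σnᵢ(x̄ᵢ−x̄)² = 1467.450; SSW = ΣΣ(x−x̄ᵢ)² = 560.417
MSB = 1467.450/2 = 733.7250; MSW = 560.417/27 = 20.7562
F = MSB/MSW = 35.3497
df = (2, 27)
p-value (upper-tail) = 0.00000
At α=0.01: p < α → reject H₀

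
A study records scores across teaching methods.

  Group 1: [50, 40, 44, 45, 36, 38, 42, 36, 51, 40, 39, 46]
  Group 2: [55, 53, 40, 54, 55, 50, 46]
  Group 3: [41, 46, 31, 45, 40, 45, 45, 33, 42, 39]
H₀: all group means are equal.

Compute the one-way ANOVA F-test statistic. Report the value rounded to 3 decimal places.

test statistic = 7.912

Group means [42.25, 50.43, 40.70], grand mean 43.690
SSB = Σnᵢ(x̄ᵢ−x̄)² = 432.143; SSW = ΣΣ(x−x̄ᵢ)² = 710.064
MSB = 432.143/2 = 216.0713; MSW = 710.064/26 = 27.3102
F = MSB/MSW = 7.9118
df = (2, 26)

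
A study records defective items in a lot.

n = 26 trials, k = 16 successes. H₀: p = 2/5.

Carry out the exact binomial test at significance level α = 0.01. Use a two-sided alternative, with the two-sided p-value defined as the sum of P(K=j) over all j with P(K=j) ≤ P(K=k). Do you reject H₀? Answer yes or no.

reject H₀: no

Exact binomial: n=26, k=16, p₀=2/5=0.4000
P(X=j) = C(n,j)·p₀^j·(1−p₀)^(n−j); p = Σ P(X=j) over j with P(X=j) ≤ P(X=16)
p-value (two-sided) = 0.02829
At α=0.01: p ≥ α → fail to reject H₀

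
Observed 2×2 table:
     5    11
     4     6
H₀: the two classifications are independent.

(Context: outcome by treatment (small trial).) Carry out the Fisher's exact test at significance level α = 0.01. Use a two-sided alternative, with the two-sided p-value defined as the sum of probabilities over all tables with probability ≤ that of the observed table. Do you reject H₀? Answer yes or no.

Margins: r₁=16, r₂=10, c₁=9, c₂=17, n=26
p_obs = C(16,5)·C(10,4)/C(26,9); sum pmf over tables with pmf ≤ p_obs
p-value (two-sided) = 0.69245
At α=0.01: p ≥ α → fail to reject H₀

reject H₀: no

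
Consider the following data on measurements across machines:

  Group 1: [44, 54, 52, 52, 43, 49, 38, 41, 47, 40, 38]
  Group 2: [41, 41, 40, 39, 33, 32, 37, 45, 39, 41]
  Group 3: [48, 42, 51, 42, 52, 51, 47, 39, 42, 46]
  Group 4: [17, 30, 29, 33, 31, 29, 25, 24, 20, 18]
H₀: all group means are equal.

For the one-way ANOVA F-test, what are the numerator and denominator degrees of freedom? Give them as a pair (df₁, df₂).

degrees of freedom = [3, 37]

k = 4 groups, N = 41 total
df = (k−1, N−k) = (4−1, 41−4) = (3, 37)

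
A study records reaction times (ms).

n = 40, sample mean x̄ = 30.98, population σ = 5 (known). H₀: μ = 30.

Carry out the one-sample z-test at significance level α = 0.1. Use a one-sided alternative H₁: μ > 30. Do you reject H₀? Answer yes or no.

reject H₀: no

SE = σ/√n = 5/√40 = 0.7906
z = (x̄−μ₀)/SE = (30.98−30)/0.7906 = 1.2396
p-value (one-sided, H₁ greater) = 0.10756
At α=0.1: p ≥ α → fail to reject H₀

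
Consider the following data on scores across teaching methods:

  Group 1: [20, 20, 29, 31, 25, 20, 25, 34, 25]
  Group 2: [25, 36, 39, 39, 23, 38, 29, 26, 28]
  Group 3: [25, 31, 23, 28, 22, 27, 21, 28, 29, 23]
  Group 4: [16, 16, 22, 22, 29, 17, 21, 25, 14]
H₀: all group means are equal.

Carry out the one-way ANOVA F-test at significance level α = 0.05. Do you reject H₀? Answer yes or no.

reject H₀: yes

Group means [25.44, 31.44, 25.70, 20.22], grand mean 25.703
SSB = Σnᵢ(x̄ᵢ−x̄)² = 567.630; SSW = ΣΣ(x−x̄ᵢ)² = 838.100
MSB = 567.630/3 = 189.2099; MSW = 838.100/33 = 25.3970
F = MSB/MSW = 7.4501
df = (3, 33)
p-value (upper-tail) = 0.00061
At α=0.05: p < α → reject H₀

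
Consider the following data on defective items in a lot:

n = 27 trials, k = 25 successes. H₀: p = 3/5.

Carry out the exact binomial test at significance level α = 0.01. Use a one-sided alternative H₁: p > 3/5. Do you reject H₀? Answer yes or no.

Exact binomial: n=27, k=25, p₀=3/5=0.6000
P(X≥25) from Σ C(n,i)·p₀^i·(1−p₀)^(n−i)
p-value (one-sided, H₁ greater) = 0.00018
At α=0.01: p < α → reject H₀

reject H₀: yes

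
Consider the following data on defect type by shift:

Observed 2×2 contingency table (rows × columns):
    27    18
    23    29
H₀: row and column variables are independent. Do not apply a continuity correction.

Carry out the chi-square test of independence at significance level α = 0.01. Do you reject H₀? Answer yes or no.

reject H₀: no

Row totals [45, 52], col totals [50, 47], n=97
χ² = (27−23.20)²/23.20 + (18−21.80)²/21.80 + (23−26.80)²/26.80 + (29−25.20)²/25.20 = 2.4018
df = 1
p-value (upper-tail) = 0.12119
At α=0.01: p ≥ α → fail to reject H₀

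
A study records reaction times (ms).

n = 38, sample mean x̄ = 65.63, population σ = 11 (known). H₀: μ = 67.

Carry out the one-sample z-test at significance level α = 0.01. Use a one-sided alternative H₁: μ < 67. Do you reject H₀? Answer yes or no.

SE = σ/√n = 11/√38 = 1.7844
z = (x̄−μ₀)/SE = (65.63−67)/1.7844 = -0.7677
p-value (one-sided, H₁ less) = 0.22132
At α=0.01: p ≥ α → fail to reject H₀

reject H₀: no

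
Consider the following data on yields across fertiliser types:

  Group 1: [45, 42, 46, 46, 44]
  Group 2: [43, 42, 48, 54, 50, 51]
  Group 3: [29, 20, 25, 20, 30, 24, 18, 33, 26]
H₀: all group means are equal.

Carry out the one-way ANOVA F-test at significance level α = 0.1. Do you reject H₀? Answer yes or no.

reject H₀: yes

Group means [44.60, 48.00, 25.00], grand mean 36.800
SSB = Σnᵢ(x̄ᵢ−x̄)² = 2310.000; SSW = ΣΣ(x−x̄ᵢ)² = 327.200
MSB = 2310.000/2 = 1155.0000; MSW = 327.200/17 = 19.2471
F = MSB/MSW = 60.0092
df = (2, 17)
p-value (upper-tail) = 0.00000
At α=0.1: p < α → reject H₀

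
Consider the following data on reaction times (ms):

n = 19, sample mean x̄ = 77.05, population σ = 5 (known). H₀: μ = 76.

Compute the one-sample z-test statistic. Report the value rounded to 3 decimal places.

test statistic = 0.915

SE = σ/√n = 5/√19 = 1.1471
z = (x̄−μ₀)/SE = (77.05−76)/1.1471 = 0.9154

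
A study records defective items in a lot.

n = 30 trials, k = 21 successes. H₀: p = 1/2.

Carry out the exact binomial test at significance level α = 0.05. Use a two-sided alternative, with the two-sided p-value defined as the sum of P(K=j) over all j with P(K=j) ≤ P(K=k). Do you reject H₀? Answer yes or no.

Exact binomial: n=30, k=21, p₀=1/2=0.5000
P(X=j) = C(n,j)·p₀^j·(1−p₀)^(n−j); p = Σ P(X=j) over j with P(X=j) ≤ P(X=21)
p-value (two-sided) = 0.04277
At α=0.05: p < α → reject H₀

reject H₀: yes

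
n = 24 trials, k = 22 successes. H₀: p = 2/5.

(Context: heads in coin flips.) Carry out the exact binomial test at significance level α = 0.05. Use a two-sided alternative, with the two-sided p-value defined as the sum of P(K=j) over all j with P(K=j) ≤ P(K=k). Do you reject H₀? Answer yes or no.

Exact binomial: n=24, k=22, p₀=2/5=0.4000
P(X=j) = C(n,j)·p₀^j·(1−p₀)^(n−j); p = Σ P(X=j) over j with P(X=j) ≤ P(X=22)
p-value (two-sided) = 0.00000
At α=0.05: p < α → reject H₀

reject H₀: yes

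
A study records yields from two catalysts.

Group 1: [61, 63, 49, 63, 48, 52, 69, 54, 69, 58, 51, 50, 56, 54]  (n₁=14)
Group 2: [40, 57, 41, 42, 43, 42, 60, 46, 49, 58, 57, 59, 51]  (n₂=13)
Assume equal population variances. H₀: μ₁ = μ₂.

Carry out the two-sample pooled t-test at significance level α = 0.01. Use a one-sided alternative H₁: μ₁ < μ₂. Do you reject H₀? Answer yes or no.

x̄₁=56.929, s₁=7.076, n₁=14
x̄₂=49.615, s₂=7.730, n₂=13
s_p² = [13·7.076² + 12·7.730²]/25 = 54.7202
SE = √(s_p²·(1/14+1/13)) = 2.8492
t = (56.929−49.615)/2.8492 = 2.5668
df = 25
p-value (one-sided, H₁ less) = 0.99168
At α=0.01: p ≥ α → fail to reject H₀

reject H₀: no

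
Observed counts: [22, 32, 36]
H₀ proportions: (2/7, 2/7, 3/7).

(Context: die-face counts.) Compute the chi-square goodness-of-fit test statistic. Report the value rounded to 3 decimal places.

test statistic = 2.244

n = 90; E_i = n·p_i = [25.71, 25.71, 38.57]
χ² = (22−25.71)²/25.71 + (32−25.71)²/25.71 + (36−38.57)²/38.57 = 2.2444
df = 2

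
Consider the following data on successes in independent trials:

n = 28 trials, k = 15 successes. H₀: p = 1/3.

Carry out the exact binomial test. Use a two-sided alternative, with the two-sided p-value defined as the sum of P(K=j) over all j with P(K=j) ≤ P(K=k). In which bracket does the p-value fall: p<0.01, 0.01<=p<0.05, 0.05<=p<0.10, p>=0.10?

p-value bracket: 0.01<=p<0.05

Exact binomial: n=28, k=15, p₀=1/3=0.3333
P(X=j) = C(n,j)·p₀^j·(1−p₀)^(n−j); p = Σ P(X=j) over j with P(X=j) ≤ P(X=15)
p-value (two-sided) = 0.02765
→ bracket: 0.01<=p<0.05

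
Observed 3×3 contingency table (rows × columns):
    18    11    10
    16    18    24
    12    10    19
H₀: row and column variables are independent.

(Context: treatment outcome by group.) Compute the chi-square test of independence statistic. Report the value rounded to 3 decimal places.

Row totals [39, 58, 41], col totals [46, 39, 53], n=138
χ² = (18−13.00)²/13.00 + (11−11.02)²/11.02 + (10−14.98)²/14.98 + (16−19.33)²/19.33 + (18−16.39)²/16.39 + (24−22.28)²/22.28 + (12−13.67)²/13.67 + (10−11.59)²/11.59 + (19−15.75)²/15.75 = 5.5367
df = 4

test statistic = 5.537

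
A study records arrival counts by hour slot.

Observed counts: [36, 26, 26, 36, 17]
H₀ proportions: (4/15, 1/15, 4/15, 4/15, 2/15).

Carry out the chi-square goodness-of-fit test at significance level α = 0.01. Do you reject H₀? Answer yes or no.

n = 141; E_i = n·p_i = [37.60, 9.40, 37.60, 37.60, 18.80]
χ² = (36−37.60)²/37.60 + (26−9.40)²/9.40 + (26−37.60)²/37.60 + (36−37.60)²/37.60 + (17−18.80)²/18.80 = 33.2021
df = 4
p-value (upper-tail) = 0.00000
At α=0.01: p < α → reject H₀

reject H₀: yes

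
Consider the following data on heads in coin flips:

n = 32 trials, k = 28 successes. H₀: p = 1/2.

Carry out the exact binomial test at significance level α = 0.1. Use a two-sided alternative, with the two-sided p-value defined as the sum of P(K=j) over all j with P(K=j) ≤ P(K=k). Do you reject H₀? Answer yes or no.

Exact binomial: n=32, k=28, p₀=1/2=0.5000
P(X=j) = C(n,j)·p₀^j·(1−p₀)^(n−j); p = Σ P(X=j) over j with P(X=j) ≤ P(X=28)
p-value (two-sided) = 0.00002
At α=0.1: p < α → reject H₀

reject H₀: yes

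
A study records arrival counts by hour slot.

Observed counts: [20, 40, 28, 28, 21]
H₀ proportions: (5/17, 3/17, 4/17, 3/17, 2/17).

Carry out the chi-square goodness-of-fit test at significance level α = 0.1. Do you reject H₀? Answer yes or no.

n = 137; E_i = n·p_i = [40.29, 24.18, 32.24, 24.18, 16.12]
χ² = (20−40.29)²/40.29 + (40−24.18)²/24.18 + (28−32.24)²/32.24 + (28−24.18)²/24.18 + (21−16.12)²/16.12 = 23.2178
df = 4
p-value (upper-tail) = 0.00011
At α=0.1: p < α → reject H₀

reject H₀: yes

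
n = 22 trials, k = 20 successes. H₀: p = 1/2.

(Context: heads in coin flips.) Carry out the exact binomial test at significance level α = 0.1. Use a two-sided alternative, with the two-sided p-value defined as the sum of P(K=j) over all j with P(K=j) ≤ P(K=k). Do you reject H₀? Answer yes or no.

Exact binomial: n=22, k=20, p₀=1/2=0.5000
P(X=j) = C(n,j)·p₀^j·(1−p₀)^(n−j); p = Σ P(X=j) over j with P(X=j) ≤ P(X=20)
p-value (two-sided) = 0.00012
At α=0.1: p < α → reject H₀

reject H₀: yes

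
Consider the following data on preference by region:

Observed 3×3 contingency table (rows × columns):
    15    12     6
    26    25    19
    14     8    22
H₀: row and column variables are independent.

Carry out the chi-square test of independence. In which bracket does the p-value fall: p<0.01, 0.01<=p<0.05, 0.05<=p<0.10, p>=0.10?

p-value bracket: 0.01<=p<0.05

Row totals [33, 70, 44], col totals [55, 45, 47], n=147
χ² = (15−12.35)²/12.35 + (12−10.10)²/10.10 + (6−10.55)²/10.55 + (26−26.19)²/26.19 + (25−21.43)²/21.43 + (19−22.38)²/22.38 + (14−16.46)²/16.46 + (8−13.47)²/13.47 + (22−14.07)²/14.07 = 11.0586
df = 4
p-value (upper-tail) = 0.02591
→ bracket: 0.01<=p<0.05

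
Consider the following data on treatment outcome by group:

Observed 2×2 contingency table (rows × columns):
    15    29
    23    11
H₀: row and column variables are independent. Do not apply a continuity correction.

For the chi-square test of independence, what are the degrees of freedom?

degrees of freedom = 1

df = (r−1)(c−1) = (2−1)·(2−1) = 1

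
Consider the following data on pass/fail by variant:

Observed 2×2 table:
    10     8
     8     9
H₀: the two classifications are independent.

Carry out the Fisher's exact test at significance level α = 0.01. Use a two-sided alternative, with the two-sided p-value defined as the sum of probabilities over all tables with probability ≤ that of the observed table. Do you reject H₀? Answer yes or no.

reject H₀: no

Margins: r₁=18, r₂=17, c₁=18, c₂=17, n=35
p_obs = C(18,10)·C(17,8)/C(35,18); sum pmf over tables with pmf ≤ p_obs
p-value (two-sided) = 0.73952
At α=0.01: p ≥ α → fail to reject H₀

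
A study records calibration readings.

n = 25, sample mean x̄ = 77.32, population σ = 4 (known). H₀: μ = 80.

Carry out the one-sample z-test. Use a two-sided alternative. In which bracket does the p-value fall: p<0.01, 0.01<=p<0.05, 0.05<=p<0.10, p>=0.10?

p-value bracket: p<0.01

SE = σ/√n = 4/√25 = 0.8000
z = (x̄−μ₀)/SE = (77.32−80)/0.8000 = -3.3500
p-value (two-sided) = 0.00081
→ bracket: p<0.01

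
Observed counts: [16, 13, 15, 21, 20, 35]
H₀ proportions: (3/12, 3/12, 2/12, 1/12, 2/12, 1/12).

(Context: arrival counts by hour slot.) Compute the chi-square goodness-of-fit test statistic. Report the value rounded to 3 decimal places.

n = 120; E_i = n·p_i = [30.00, 30.00, 20.00, 10.00, 20.00, 10.00]
χ² = (16−30.00)²/30.00 + (13−30.00)²/30.00 + (15−20.00)²/20.00 + (21−10.00)²/10.00 + (20−20.00)²/20.00 + (35−10.00)²/10.00 = 92.0167
df = 5

test statistic = 92.017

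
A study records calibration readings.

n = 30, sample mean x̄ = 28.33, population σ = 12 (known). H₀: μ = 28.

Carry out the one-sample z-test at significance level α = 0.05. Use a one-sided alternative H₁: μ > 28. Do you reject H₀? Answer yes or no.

SE = σ/√n = 12/√30 = 2.1909
z = (x̄−μ₀)/SE = (28.33−28)/2.1909 = 0.1506
p-value (one-sided, H₁ greater) = 0.44014
At α=0.05: p ≥ α → fail to reject H₀

reject H₀: no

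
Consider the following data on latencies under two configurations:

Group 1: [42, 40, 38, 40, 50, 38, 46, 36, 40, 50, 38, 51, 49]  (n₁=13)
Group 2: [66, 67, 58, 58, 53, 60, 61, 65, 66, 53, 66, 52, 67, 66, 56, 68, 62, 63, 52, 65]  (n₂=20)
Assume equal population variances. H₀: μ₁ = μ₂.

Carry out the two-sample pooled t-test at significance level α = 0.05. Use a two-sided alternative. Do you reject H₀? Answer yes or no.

x̄₁=42.923, s₁=5.469, n₁=13
x̄₂=61.200, s₂=5.578, n₂=20
s_p² = [12·5.469² + 19·5.578²]/31 = 30.6491
SE = √(s_p²·(1/13+1/20)) = 1.9723
t = (42.923−61.200)/1.9723 = -9.2667
df = 31
p-value (two-sided) = 0.00000
At α=0.05: p < α → reject H₀

reject H₀: yes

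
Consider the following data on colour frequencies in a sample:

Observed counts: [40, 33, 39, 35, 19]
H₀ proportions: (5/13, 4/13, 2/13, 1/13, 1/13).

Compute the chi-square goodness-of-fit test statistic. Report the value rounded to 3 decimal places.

test statistic = 64.143

n = 166; E_i = n·p_i = [63.85, 51.08, 25.54, 12.77, 12.77]
χ² = (40−63.85)²/63.85 + (33−51.08)²/51.08 + (39−25.54)²/25.54 + (35−12.77)²/12.77 + (19−12.77)²/12.77 = 64.1431
df = 4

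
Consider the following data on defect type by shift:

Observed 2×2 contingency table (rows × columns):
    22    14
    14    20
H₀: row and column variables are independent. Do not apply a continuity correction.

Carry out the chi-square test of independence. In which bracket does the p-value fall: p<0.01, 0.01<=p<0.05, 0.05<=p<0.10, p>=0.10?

p-value bracket: 0.05<=p<0.10

Row totals [36, 34], col totals [36, 34], n=70
χ² = (22−18.51)²/18.51 + (14−17.49)²/17.49 + (14−17.49)²/17.49 + (20−16.51)²/16.51 = 2.7817
df = 1
p-value (upper-tail) = 0.09535
→ bracket: 0.05<=p<0.10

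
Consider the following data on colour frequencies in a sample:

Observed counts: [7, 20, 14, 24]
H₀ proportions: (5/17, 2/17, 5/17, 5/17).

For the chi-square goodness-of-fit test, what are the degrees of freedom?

df = k − 1 = 4 − 1 = 3

degrees of freedom = 3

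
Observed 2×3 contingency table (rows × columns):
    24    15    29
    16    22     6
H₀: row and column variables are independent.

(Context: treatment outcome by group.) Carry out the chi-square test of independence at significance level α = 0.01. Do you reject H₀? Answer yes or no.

reject H₀: yes

Row totals [68, 44], col totals [40, 37, 35], n=112
χ² = (24−24.29)²/24.29 + (15−22.46)²/22.46 + (29−21.25)²/21.25 + (16−15.71)²/15.71 + (22−14.54)²/14.54 + (6−13.75)²/13.75 = 13.5164
df = 2
p-value (upper-tail) = 0.00116
At α=0.01: p < α → reject H₀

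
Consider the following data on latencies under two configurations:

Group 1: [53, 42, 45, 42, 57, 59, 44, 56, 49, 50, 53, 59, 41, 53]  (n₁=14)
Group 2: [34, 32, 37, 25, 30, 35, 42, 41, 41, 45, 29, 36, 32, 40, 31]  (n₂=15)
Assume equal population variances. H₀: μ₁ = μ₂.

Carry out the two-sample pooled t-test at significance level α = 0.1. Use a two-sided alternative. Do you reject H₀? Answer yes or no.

reject H₀: yes

x̄₁=50.214, s₁=6.471, n₁=14
x̄₂=35.333, s₂=5.640, n₂=15
s_p² = [13·6.471² + 14·5.640²]/27 = 36.6552
SE = √(s_p²·(1/14+1/15)) = 2.2499
t = (50.214−35.333)/2.2499 = 6.6141
df = 27
p-value (two-sided) = 0.00000
At α=0.1: p < α → reject H₀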